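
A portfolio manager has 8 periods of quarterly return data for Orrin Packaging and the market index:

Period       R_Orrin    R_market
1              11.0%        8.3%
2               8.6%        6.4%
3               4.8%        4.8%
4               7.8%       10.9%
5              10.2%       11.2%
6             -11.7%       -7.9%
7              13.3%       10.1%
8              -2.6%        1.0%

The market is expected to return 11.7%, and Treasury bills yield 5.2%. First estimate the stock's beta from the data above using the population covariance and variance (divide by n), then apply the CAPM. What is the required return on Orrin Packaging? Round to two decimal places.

13.24%

Mean R_i = (11.0 + 8.6 + 4.8 + 7.8 + 10.2 − 11.7 + 13.3 − 2.6) / 8 = 5.1750%
Mean R_m = (8.3 + 6.4 + 4.8 + 10.9 + 11.2 − 7.9 + 10.1 + 1.0) / 8 = 5.6000%
Σ(R_i − R̄_i)(R_m − R̄_m) = 360.9600  ⇒  Cov = 360.9600 / 8 = 45.1200
Σ(R_m − R̄_m)² = 291.6800  ⇒  Var(R_m) = 291.6800 / 8 = 36.4600
β = Cov / Var(R_m) = 45.1200 / 36.4600 = 1.2375
MRP = 11.7% − 5.2% = 6.50%
E(R) = R_f + β × MRP = 5.2% + 1.2375 × 6.5% = 13.24%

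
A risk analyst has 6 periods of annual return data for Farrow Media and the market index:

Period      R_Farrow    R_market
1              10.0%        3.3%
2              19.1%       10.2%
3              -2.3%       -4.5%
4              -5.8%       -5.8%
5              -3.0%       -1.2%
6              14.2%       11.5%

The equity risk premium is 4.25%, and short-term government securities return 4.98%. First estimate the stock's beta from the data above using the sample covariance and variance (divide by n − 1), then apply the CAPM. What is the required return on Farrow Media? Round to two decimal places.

10.70%

Mean R_i = (10.0 + 19.1 − 2.3 − 5.8 − 3.0 + 14.2) / 6 = 5.3667%
Mean R_m = (3.3 + 10.2 − 4.5 − 5.8 − 1.2 + 11.5) / 6 = 2.2500%
Σ(R_i − R̄_i)(R_m − R̄_m) = 366.2600  ⇒  Cov = 366.2600 / 5 = 73.2520
Σ(R_m − R̄_m)² = 272.1350  ⇒  Var(R_m) = 272.1350 / 5 = 54.4270
β = Cov / Var(R_m) = 73.2520 / 54.4270 = 1.3459
E(R) = R_f + β × MRP = 4.98% + 1.3459 × 4.25% = 10.70%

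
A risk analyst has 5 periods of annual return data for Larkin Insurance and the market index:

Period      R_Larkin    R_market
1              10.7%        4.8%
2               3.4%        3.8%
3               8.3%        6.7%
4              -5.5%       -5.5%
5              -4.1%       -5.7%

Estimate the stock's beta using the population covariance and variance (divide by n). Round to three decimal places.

1.150

Mean R_i = (10.7 + 3.4 + 8.3 − 5.5 − 4.1) / 5 = 2.5600%
Mean R_m = (4.8 + 3.8 + 6.7 − 5.5 − 5.7) / 5 = 0.8200%
Σ(R_i − R̄_i)(R_m − R̄_m) = 163.0140  ⇒  Cov = 163.0140 / 5 = 32.6028
Σ(R_m − R̄_m)² = 141.7480  ⇒  Var(R_m) = 141.7480 / 5 = 28.3496
β = Cov / Var(R_m) = 32.6028 / 28.3496 = 1.1500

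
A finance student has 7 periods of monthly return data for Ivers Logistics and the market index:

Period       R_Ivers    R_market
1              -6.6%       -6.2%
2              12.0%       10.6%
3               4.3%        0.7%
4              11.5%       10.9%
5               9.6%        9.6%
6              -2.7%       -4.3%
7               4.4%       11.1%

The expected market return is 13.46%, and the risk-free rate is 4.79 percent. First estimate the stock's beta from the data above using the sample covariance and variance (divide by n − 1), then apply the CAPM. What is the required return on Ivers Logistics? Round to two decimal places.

12.10%

Mean R_i = (-6.6 + 12.0 + 4.3 + 11.5 + 9.6 − 2.7 + 4.4) / 7 = 4.6429%
Mean R_m = (-6.2 + 10.6 + 0.7 + 10.9 + 9.6 − 4.3 + 11.1) / 7 = 4.6286%
Σ(R_i − R̄_i)(R_m − R̄_m) = 298.6614  ⇒  Cov = 298.6614 / 6 = 49.7769
Σ(R_m − R̄_m)² = 353.9943  ⇒  Var(R_m) = 353.9943 / 6 = 58.9991
β = Cov / Var(R_m) = 49.7769 / 58.9991 = 0.8437
MRP = 13.46% − 4.79% = 8.67%
E(R) = R_f + β × MRP = 4.79% + 0.8437 × 8.67% = 12.10%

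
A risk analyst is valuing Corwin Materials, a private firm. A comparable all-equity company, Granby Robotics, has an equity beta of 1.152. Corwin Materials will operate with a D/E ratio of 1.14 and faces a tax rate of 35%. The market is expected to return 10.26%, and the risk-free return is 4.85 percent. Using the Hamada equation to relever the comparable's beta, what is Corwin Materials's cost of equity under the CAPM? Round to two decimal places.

β_L = β_U × [1 + (1 − t)(D/E)] = 1.152 × [1 + (1 − 0.35) × 1.14]
    = 1.152 × [1 + 0.65 × 1.14] = 1.152 × 1.7410 = 2.0056
MRP = 10.26% − 4.85% = 5.41%
E(R) = R_f + β_L × MRP = 4.85% + 2.0056 × 5.41% = 15.70%

15.70%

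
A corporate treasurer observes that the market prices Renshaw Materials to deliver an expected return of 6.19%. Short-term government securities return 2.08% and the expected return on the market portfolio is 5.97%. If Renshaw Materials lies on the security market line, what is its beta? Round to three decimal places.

MRP = 5.97% − 2.08% = 3.89%
β = (E(R) − R_f) / MRP = (6.19% − 2.08%) / 3.89% = 4.11% / 3.89% = 1.057

1.057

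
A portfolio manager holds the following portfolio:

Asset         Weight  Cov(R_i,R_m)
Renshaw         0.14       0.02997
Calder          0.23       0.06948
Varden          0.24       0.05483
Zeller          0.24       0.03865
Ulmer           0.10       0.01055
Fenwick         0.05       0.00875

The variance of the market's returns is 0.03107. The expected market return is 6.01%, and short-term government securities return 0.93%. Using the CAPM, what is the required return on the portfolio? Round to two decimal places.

8.14%

β_Renshaw = 0.02997 / 0.03107 = 0.9646
β_Calder = 0.06948 / 0.03107 = 2.2362
β_Varden = 0.05483 / 0.03107 = 1.7647
β_Zeller = 0.03865 / 0.03107 = 1.2440
β_Ulmer = 0.01055 / 0.03107 = 0.3396
β_Fenwick = 0.00875 / 0.03107 = 0.2816
β_P = Σ w_i β_i = 0.14×0.9646 + 0.23×2.2362 + 0.24×1.7647 + 0.24×1.2440 + 0.10×0.3396 + 0.05×0.2816 = 1.4195
MRP = 6.01% − 0.93% = 5.08%
E(R_P) = R_f + β_P × MRP = 0.93% + 1.4195 × 5.08% = 8.14%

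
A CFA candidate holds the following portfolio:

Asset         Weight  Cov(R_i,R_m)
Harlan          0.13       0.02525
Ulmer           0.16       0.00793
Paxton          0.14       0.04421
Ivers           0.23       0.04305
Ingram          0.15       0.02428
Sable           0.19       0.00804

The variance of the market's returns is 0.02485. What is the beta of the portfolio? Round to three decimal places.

β_Harlan = 0.02525 / 0.02485 = 1.0161
β_Ulmer = 0.00793 / 0.02485 = 0.3191
β_Paxton = 0.04421 / 0.02485 = 1.7791
β_Ivers = 0.04305 / 0.02485 = 1.7324
β_Ingram = 0.02428 / 0.02485 = 0.9771
β_Sable = 0.00804 / 0.02485 = 0.3235
β_P = Σ w_i β_i = 0.13×1.0161 + 0.16×0.3191 + 0.14×1.7791 + 0.23×1.7324 + 0.15×0.9771 + 0.19×0.3235 = 1.0387

1.039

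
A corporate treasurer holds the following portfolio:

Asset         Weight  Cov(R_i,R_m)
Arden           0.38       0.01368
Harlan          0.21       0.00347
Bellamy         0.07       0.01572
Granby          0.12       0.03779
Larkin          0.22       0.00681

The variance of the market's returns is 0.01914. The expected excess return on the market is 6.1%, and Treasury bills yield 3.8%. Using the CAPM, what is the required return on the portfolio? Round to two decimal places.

β_Arden = 0.01368 / 0.01914 = 0.7147
β_Harlan = 0.00347 / 0.01914 = 0.1813
β_Bellamy = 0.01572 / 0.01914 = 0.8213
β_Granby = 0.03779 / 0.01914 = 1.9744
β_Larkin = 0.00681 / 0.01914 = 0.3558
β_P = Σ w_i β_i = 0.38×0.7147 + 0.21×0.1813 + 0.07×0.8213 + 0.12×1.9744 + 0.22×0.3558 = 0.6824
E(R_P) = R_f + β_P × MRP = 3.8% + 0.6824 × 6.1% = 7.96%

7.96%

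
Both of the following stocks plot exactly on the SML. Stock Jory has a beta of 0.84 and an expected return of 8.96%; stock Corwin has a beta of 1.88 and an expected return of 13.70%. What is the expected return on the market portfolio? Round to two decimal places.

Both satisfy E(R) = R_f + β·MRP, so the slope of the SML is
MRP = (13.70% − 8.96%) / (1.88 − 0.84) = 4.74% / 1.04 = 4.5577%
R_f = E(R_Jory) − β_Jory·MRP = 8.96% − 0.84 × 4.5577% = 5.1315%
E(R_m) = R_f + MRP = 5.1315% + 4.5577% = 9.69%

9.69%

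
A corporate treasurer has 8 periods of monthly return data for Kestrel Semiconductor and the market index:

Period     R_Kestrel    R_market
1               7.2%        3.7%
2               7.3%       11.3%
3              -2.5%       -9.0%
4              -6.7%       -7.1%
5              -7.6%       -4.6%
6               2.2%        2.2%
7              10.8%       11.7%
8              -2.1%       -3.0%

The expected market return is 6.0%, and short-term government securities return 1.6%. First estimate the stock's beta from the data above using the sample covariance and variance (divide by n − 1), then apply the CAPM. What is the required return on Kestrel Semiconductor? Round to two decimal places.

5.05%

Mean R_i = (7.2 + 7.3 − 2.5 − 6.7 − 7.6 + 2.2 + 10.8 − 2.1) / 8 = 1.0750%
Mean R_m = (3.7 + 11.3 − 9.0 − 7.1 − 4.6 + 2.2 + 11.7 − 3.0) / 8 = 0.6500%
Σ(R_i − R̄_i)(R_m − R̄_m) = 346.0700  ⇒  Cov = 346.0700 / 7 = 49.4386
Σ(R_m − R̄_m)² = 441.3000  ⇒  Var(R_m) = 441.3000 / 7 = 63.0429
β = Cov / Var(R_m) = 49.4386 / 63.0429 = 0.7842
MRP = 6.0% − 1.6% = 4.40%
E(R) = R_f + β × MRP = 1.6% + 0.7842 × 4.4% = 5.05%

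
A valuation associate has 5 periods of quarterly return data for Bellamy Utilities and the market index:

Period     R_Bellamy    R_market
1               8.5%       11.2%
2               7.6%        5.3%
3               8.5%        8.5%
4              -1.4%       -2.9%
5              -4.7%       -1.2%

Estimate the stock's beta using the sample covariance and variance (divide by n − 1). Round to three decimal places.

0.945

Mean R_i = (8.5 + 7.6 + 8.5 − 1.4 − 4.7) / 5 = 3.7000%
Mean R_m = (11.2 + 5.3 + 8.5 − 2.9 − 1.2) / 5 = 4.1800%
Σ(R_i − R̄_i)(R_m − R̄_m) = 140.1000  ⇒  Cov = 140.1000 / 4 = 35.0250
Σ(R_m − R̄_m)² = 148.2680  ⇒  Var(R_m) = 148.2680 / 4 = 37.0670
β = Cov / Var(R_m) = 35.0250 / 37.0670 = 0.9449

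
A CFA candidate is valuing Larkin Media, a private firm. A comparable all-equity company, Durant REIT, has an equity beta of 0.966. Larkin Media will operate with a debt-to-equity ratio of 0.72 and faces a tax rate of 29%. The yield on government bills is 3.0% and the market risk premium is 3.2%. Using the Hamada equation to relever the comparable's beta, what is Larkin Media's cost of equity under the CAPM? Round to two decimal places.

7.67%

β_L = β_U × [1 + (1 − t)(D/E)] = 0.966 × [1 + (1 − 0.29) × 0.72]
    = 0.966 × [1 + 0.71 × 0.72] = 0.966 × 1.5112 = 1.4598
E(R) = R_f + β_L × MRP = 3.0% + 1.4598 × 3.2% = 7.67%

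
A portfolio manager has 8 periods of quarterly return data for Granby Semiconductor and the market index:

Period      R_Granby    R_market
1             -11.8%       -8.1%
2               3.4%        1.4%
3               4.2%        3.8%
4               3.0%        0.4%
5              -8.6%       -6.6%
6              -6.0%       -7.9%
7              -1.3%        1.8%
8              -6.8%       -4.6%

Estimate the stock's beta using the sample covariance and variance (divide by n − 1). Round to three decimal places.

Mean R_i = (-11.8 + 3.4 + 4.2 + 3.0 − 8.6 − 6.0 − 1.3 − 6.8) / 8 = -2.9875%
Mean R_m = (-8.1 + 1.4 + 3.8 + 0.4 − 6.6 − 7.9 + 1.8 − 4.6) / 8 = -2.4750%
Σ(R_i − R̄_i)(R_m − R̄_m) = 191.4475  ⇒  Cov = 191.4475 / 7 = 27.3496
Σ(R_m − R̄_m)² = 163.5350  ⇒  Var(R_m) = 163.5350 / 7 = 23.3621
β = Cov / Var(R_m) = 27.3496 / 23.3621 = 1.1707

1.171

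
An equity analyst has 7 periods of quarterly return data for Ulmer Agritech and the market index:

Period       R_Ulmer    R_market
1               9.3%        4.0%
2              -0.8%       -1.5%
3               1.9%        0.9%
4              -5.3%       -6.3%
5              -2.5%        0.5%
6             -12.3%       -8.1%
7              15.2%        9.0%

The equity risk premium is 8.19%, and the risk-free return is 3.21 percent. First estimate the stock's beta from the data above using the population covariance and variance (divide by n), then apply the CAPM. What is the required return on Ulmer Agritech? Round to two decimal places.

Mean R_i = (9.3 − 0.8 + 1.9 − 5.3 − 2.5 − 12.3 + 15.2) / 7 = 0.7857%
Mean R_m = (4.0 − 1.5 + 0.9 − 6.3 + 0.5 − 8.1 + 9.0) / 7 = -0.2143%
Σ(R_i − R̄_i)(R_m − R̄_m) = 309.8586  ⇒  Cov = 309.8586 / 7 = 44.2655
Σ(R_m − R̄_m)² = 205.2886  ⇒  Var(R_m) = 205.2886 / 7 = 29.3269
β = Cov / Var(R_m) = 44.2655 / 29.3269 = 1.5094
E(R) = R_f + β × MRP = 3.21% + 1.5094 × 8.19% = 15.57%

15.57%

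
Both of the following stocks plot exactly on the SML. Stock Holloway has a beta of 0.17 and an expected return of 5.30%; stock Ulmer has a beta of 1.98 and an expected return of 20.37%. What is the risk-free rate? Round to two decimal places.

Both satisfy E(R) = R_f + β·MRP, so the slope of the SML is
MRP = (20.37% − 5.30%) / (1.98 − 0.17) = 15.07% / 1.81 = 8.3260%
R_f = E(R_Holloway) − β_Holloway·MRP = 5.30% − 0.17 × 8.3260% = 3.8846%

3.88%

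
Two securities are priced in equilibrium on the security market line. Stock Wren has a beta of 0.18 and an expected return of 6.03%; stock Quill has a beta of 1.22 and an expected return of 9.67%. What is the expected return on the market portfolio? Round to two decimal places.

8.90%

Both satisfy E(R) = R_f + β·MRP, so the slope of the SML is
MRP = (9.67% − 6.03%) / (1.22 − 0.18) = 3.64% / 1.04 = 3.5000%
R_f = E(R_Wren) − β_Wren·MRP = 6.03% − 0.18 × 3.5000% = 5.4000%
E(R_m) = R_f + MRP = 5.4000% + 3.5000% = 8.90%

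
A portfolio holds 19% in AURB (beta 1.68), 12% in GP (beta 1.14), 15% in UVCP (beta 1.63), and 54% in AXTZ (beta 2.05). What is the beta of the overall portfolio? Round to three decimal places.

β_P = Σ w_i β_i = 0.19×1.68 + 0.12×1.14 + 0.15×1.63 + 0.54×2.05 = 1.8075

1.808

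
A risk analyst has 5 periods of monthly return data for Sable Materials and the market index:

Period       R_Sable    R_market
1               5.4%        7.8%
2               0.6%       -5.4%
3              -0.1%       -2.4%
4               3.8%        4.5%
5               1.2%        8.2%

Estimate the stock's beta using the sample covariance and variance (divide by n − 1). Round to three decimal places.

Mean R_i = (5.4 + 0.6 − 0.1 + 3.8 + 1.2) / 5 = 2.1800%
Mean R_m = (7.8 − 5.4 − 2.4 + 4.5 + 8.2) / 5 = 2.5400%
Σ(R_i − R̄_i)(R_m − R̄_m) = 38.3740  ⇒  Cov = 38.3740 / 4 = 9.5935
Σ(R_m − R̄_m)² = 150.9920  ⇒  Var(R_m) = 150.9920 / 4 = 37.7480
β = Cov / Var(R_m) = 9.5935 / 37.7480 = 0.2541

0.254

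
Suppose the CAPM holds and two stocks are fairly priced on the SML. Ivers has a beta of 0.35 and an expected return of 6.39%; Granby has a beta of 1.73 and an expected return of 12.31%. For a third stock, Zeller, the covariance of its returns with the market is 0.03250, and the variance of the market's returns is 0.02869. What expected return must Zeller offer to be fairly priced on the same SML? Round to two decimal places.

9.75%

MRP = (12.31% − 6.39%) / (1.73 − 0.35) = 4.2899%
R_f = 6.39% − 0.35 × 4.2899% = 4.8885%
β_Zeller = Cov / Var(R_m) = 0.03250 / 0.02869 = 1.1328
E(R_Zeller) = R_f + β × MRP = 4.8885% + 1.1328 × 4.2899% = 9.75%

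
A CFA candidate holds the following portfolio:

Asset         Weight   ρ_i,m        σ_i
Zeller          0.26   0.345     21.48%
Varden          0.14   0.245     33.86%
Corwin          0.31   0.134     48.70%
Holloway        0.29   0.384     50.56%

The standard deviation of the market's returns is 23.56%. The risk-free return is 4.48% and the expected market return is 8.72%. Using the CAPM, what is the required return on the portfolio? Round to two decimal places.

β_Zeller = 0.345 × 21.48% / 23.56% = 0.3145
β_Varden = 0.245 × 33.86% / 23.56% = 0.3521
β_Corwin = 0.134 × 48.70% / 23.56% = 0.2770
β_Holloway = 0.384 × 50.56% / 23.56% = 0.8241
β_P = Σ w_i β_i = 0.26×0.3145 + 0.14×0.3521 + 0.31×0.2770 + 0.29×0.8241 = 0.4559
MRP = 8.72% − 4.48% = 4.24%
E(R_P) = R_f + β_P × MRP = 4.48% + 0.4559 × 4.24% = 6.41%

6.41%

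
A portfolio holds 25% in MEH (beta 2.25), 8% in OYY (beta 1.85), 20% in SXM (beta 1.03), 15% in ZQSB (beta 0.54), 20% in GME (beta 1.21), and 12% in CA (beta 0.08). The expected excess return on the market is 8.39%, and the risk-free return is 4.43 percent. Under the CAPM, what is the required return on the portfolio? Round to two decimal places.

β_P = Σ w_i β_i = 0.25×2.25 + 0.08×1.85 + 0.20×1.03 + 0.15×0.54 + 0.20×1.21 + 0.12×0.08 = 1.2491
E(R_P) = R_f + β_P × MRP = 4.43% + 1.2491 × 8.39% = 14.91%

14.91%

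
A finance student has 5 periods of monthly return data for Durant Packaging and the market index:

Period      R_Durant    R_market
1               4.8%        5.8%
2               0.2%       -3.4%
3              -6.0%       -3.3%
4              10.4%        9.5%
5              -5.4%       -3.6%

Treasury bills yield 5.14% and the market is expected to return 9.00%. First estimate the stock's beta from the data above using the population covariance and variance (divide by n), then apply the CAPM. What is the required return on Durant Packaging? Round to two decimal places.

Mean R_i = (4.8 + 0.2 − 6.0 + 10.4 − 5.4) / 5 = 0.8000%
Mean R_m = (5.8 − 3.4 − 3.3 + 9.5 − 3.6) / 5 = 1.0000%
Σ(R_i − R̄_i)(R_m − R̄_m) = 161.2000  ⇒  Cov = 161.2000 / 5 = 32.2400
Σ(R_m − R̄_m)² = 154.3000  ⇒  Var(R_m) = 154.3000 / 5 = 30.8600
β = Cov / Var(R_m) = 32.2400 / 30.8600 = 1.0447
MRP = 9.00% − 5.14% = 3.86%
E(R) = R_f + β × MRP = 5.14% + 1.0447 × 3.86% = 9.17%

9.17%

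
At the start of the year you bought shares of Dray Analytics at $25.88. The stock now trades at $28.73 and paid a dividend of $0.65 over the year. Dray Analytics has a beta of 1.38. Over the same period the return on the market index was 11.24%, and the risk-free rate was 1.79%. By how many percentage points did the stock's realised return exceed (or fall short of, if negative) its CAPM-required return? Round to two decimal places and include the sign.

-1.31%

Realised HPR = (P1 + D1 − P0) / P0 = (28.73 + 0.65 − 25.88) / 25.88 = 3.50 / 25.88 = 13.5240%
MRP = 11.24% − 1.79% = 9.45%
CAPM required = R_f + β·MRP = 1.79% + 1.38 × 9.45% = 14.8310%
α = realised − required = 13.5240% − 14.8310% = -1.31%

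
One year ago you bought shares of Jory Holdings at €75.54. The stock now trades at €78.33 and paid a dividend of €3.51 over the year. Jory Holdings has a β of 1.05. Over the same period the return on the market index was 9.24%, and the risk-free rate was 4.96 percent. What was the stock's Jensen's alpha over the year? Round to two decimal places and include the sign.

-1.11%

Realised HPR = (P1 + D1 − P0) / P0 = (78.33 + 3.51 − 75.54) / 75.54 = 6.30 / 75.54 = 8.3400%
MRP = 9.24% − 4.96% = 4.28%
CAPM required = R_f + β·MRP = 4.96% + 1.05 × 4.28% = 9.4540%
α = realised − required = 8.3400% − 9.4540% = -1.11%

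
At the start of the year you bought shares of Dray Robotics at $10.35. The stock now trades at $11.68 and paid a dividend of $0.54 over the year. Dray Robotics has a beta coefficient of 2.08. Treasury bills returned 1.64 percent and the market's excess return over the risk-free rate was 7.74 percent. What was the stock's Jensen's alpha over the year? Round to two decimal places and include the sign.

Realised HPR = (P1 + D1 − P0) / P0 = (11.68 + 0.54 − 10.35) / 10.35 = 1.87 / 10.35 = 18.0676%
CAPM required = R_f + β·MRP = 1.64% + 2.08 × 7.74% = 17.7392%
α = realised − required = 18.0676% − 17.7392% = +0.33%

+0.33%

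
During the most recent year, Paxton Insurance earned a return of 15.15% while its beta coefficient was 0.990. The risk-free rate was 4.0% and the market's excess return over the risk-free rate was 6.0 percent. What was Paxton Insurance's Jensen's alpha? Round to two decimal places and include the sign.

+5.21%

CAPM benchmark = R_f + β(R_m − R_f) = 4.0% + 0.990 × 6.0% = 9.9400%
α = actual − benchmark = 15.15% − 9.9400% = +5.21%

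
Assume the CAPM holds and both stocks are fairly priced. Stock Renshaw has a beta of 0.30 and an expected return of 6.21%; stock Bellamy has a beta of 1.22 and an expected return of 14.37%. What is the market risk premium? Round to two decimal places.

8.87%

Both satisfy E(R) = R_f + β·MRP, so the slope of the SML is
MRP = (14.37% − 6.21%) / (1.22 − 0.30) = 8.16% / 0.92 = 8.8696%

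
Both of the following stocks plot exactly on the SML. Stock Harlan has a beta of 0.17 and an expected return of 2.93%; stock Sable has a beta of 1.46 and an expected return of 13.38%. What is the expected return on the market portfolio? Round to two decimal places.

9.65%

Both satisfy E(R) = R_f + β·MRP, so the slope of the SML is
MRP = (13.38% − 2.93%) / (1.46 − 0.17) = 10.45% / 1.29 = 8.1008%
R_f = E(R_Harlan) − β_Harlan·MRP = 2.93% − 0.17 × 8.1008% = 1.5529%
E(R_m) = R_f + MRP = 1.5529% + 8.1008% = 9.65%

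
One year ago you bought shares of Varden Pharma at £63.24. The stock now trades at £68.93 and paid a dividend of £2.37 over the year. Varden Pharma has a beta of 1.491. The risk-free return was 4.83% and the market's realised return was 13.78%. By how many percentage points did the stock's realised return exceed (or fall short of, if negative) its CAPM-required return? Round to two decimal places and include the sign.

-5.43%

Realised HPR = (P1 + D1 − P0) / P0 = (68.93 + 2.37 − 63.24) / 63.24 = 8.06 / 63.24 = 12.7451%
MRP = 13.78% − 4.83% = 8.95%
CAPM required = R_f + β·MRP = 4.83% + 1.491 × 8.95% = 18.17445%
α = realised − required = 12.7451% − 18.17445% = -5.43%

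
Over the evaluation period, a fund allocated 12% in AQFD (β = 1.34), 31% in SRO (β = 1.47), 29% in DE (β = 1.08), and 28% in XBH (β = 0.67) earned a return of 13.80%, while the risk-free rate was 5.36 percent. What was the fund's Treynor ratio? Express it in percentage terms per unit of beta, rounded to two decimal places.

7.55%

β_P = 0.12×1.34 + 0.31×1.47 + 0.29×1.08 + 0.28×0.67 = 1.1173
Treynor = (R_P − R_f) / β_P = (13.80% − 5.36%) / 1.1173 = 8.44% / 1.1173 = 7.55%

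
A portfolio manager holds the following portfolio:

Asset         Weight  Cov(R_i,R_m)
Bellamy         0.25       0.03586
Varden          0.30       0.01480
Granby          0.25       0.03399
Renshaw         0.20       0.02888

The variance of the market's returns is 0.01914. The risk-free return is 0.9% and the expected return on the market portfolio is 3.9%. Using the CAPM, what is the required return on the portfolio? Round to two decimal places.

5.24%

β_Bellamy = 0.03586 / 0.01914 = 1.8736
β_Varden = 0.01480 / 0.01914 = 0.7732
β_Granby = 0.03399 / 0.01914 = 1.7759
β_Renshaw = 0.02888 / 0.01914 = 1.5089
β_P = Σ w_i β_i = 0.25×1.8736 + 0.30×0.7732 + 0.25×1.7759 + 0.20×1.5089 = 1.4461
MRP = 3.9% − 0.9% = 3.00%
E(R_P) = R_f + β_P × MRP = 0.9% + 1.4461 × 3.0% = 5.24%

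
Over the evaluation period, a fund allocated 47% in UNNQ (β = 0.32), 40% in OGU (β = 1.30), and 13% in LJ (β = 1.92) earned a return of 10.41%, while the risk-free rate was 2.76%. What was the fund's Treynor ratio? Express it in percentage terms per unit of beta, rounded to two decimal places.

8.32%

β_P = 0.47×0.32 + 0.40×1.30 + 0.13×1.92 = 0.9200
Treynor = (R_P − R_f) / β_P = (10.41% − 2.76%) / 0.9200 = 7.65% / 0.9200 = 8.32%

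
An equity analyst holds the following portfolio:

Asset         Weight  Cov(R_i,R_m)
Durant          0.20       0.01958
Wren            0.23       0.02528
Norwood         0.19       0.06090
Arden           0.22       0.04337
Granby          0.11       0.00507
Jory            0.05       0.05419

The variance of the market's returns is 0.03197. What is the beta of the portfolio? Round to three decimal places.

β_Durant = 0.01958 / 0.03197 = 0.6124
β_Wren = 0.02528 / 0.03197 = 0.7907
β_Norwood = 0.06090 / 0.03197 = 1.9049
β_Arden = 0.04337 / 0.03197 = 1.3566
β_Granby = 0.00507 / 0.03197 = 0.1586
β_Jory = 0.05419 / 0.03197 = 1.6950
β_P = Σ w_i β_i = 0.20×0.6124 + 0.23×0.7907 + 0.19×1.9049 + 0.22×1.3566 + 0.11×0.1586 + 0.05×1.6950 = 1.0669

1.067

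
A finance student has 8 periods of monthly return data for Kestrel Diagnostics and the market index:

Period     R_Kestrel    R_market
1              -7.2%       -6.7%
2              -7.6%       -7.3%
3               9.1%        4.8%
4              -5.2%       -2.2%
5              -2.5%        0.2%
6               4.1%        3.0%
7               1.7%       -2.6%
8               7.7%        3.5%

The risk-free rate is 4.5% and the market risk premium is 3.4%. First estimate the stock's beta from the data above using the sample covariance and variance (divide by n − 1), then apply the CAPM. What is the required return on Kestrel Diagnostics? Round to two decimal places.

8.96%

Mean R_i = (-7.2 − 7.6 + 9.1 − 5.2 − 2.5 + 4.1 + 1.7 + 7.7) / 8 = 0.0125%
Mean R_m = (-6.7 − 7.3 + 4.8 − 2.2 + 0.2 + 3.0 − 2.6 + 3.5) / 8 = -0.9125%
Σ(R_i − R̄_i)(R_m − R̄_m) = 193.2613  ⇒  Cov = 193.2613 / 7 = 27.6088
Σ(R_m − R̄_m)² = 147.4488  ⇒  Var(R_m) = 147.4488 / 7 = 21.0641
β = Cov / Var(R_m) = 27.6088 / 21.0641 = 1.3107
E(R) = R_f + β × MRP = 4.5% + 1.3107 × 3.4% = 8.96%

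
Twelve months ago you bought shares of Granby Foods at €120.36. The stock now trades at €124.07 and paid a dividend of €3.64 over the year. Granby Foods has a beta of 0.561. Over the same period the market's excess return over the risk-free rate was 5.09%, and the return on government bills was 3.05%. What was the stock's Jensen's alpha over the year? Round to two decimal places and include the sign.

+0.20%

Realised HPR = (P1 + D1 − P0) / P0 = (124.07 + 3.64 − 120.36) / 120.36 = 7.35 / 120.36 = 6.1067%
CAPM required = R_f + β·MRP = 3.05% + 0.561 × 5.09% = 5.90549%
α = realised − required = 6.1067% − 5.90549% = +0.20%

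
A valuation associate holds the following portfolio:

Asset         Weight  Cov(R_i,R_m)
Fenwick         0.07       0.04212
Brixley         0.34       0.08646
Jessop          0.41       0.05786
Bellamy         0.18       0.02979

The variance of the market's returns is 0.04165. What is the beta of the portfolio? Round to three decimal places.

β_Fenwick = 0.04212 / 0.04165 = 1.0113
β_Brixley = 0.08646 / 0.04165 = 2.0759
β_Jessop = 0.05786 / 0.04165 = 1.3892
β_Bellamy = 0.02979 / 0.04165 = 0.7152
β_P = Σ w_i β_i = 0.07×1.0113 + 0.34×2.0759 + 0.41×1.3892 + 0.18×0.7152 = 1.4749

1.475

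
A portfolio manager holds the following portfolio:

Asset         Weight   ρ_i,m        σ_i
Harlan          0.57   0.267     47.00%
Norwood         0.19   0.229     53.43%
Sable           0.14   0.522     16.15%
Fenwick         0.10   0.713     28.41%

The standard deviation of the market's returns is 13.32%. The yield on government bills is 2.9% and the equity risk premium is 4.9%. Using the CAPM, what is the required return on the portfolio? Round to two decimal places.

7.57%

β_Harlan = 0.267 × 47.00% / 13.32% = 0.9421
β_Norwood = 0.229 × 53.43% / 13.32% = 0.9186
β_Sable = 0.522 × 16.15% / 13.32% = 0.6329
β_Fenwick = 0.713 × 28.41% / 13.32% = 1.5207
β_P = Σ w_i β_i = 0.57×0.9421 + 0.19×0.9186 + 0.14×0.6329 + 0.10×1.5207 = 0.9522
E(R_P) = R_f + β_P × MRP = 2.9% + 0.9522 × 4.9% = 7.57%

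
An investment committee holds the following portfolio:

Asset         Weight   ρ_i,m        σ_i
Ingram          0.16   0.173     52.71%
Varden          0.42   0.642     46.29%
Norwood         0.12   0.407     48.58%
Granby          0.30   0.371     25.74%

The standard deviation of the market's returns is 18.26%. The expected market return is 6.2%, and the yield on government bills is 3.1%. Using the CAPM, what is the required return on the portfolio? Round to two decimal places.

β_Ingram = 0.173 × 52.71% / 18.26% = 0.4994
β_Varden = 0.642 × 46.29% / 18.26% = 1.6275
β_Norwood = 0.407 × 48.58% / 18.26% = 1.0828
β_Granby = 0.371 × 25.74% / 18.26% = 0.5230
β_P = Σ w_i β_i = 0.16×0.4994 + 0.42×1.6275 + 0.12×1.0828 + 0.30×0.5230 = 1.0503
MRP = 6.2% − 3.1% = 3.10%
E(R_P) = R_f + β_P × MRP = 3.1% + 1.0503 × 3.1% = 6.36%

6.36%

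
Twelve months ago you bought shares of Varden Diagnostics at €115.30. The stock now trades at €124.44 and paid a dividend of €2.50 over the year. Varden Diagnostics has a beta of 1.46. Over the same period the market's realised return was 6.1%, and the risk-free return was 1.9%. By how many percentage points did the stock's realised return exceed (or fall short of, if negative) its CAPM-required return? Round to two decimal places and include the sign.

Realised HPR = (P1 + D1 − P0) / P0 = (124.44 + 2.50 − 115.30) / 115.30 = 11.64 / 115.30 = 10.0954%
MRP = 6.1% − 1.9% = 4.20%
CAPM required = R_f + β·MRP = 1.9% + 1.46 × 4.2% = 8.0320%
α = realised − required = 10.0954% − 8.0320% = +2.06%

+2.06%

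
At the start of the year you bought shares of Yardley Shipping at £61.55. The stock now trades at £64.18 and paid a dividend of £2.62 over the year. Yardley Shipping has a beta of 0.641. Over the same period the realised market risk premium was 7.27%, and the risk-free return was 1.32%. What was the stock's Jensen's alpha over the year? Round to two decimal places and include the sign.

Realised HPR = (P1 + D1 − P0) / P0 = (64.18 + 2.62 − 61.55) / 61.55 = 5.25 / 61.55 = 8.5297%
CAPM required = R_f + β·MRP = 1.32% + 0.641 × 7.27% = 5.98007%
α = realised − required = 8.5297% − 5.98007% = +2.55%

+2.55%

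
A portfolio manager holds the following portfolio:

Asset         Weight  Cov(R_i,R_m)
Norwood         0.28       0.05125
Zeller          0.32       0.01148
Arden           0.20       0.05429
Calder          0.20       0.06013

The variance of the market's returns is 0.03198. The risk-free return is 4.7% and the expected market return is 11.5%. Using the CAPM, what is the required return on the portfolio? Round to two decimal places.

13.40%

β_Norwood = 0.05125 / 0.03198 = 1.6026
β_Zeller = 0.01148 / 0.03198 = 0.3590
β_Arden = 0.05429 / 0.03198 = 1.6976
β_Calder = 0.06013 / 0.03198 = 1.8802
β_P = Σ w_i β_i = 0.28×1.6026 + 0.32×0.3590 + 0.20×1.6976 + 0.20×1.8802 = 1.2792
MRP = 11.5% − 4.7% = 6.80%
E(R_P) = R_f + β_P × MRP = 4.7% + 1.2792 × 6.8% = 13.40%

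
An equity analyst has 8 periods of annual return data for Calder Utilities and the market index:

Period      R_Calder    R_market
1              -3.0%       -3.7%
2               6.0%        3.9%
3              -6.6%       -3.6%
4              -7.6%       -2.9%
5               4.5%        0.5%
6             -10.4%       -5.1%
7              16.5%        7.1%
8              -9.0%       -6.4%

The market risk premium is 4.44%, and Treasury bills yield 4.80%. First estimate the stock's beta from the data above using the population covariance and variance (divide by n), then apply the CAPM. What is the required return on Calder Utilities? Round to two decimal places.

13.34%

Mean R_i = (-3.0 + 6.0 − 6.6 − 7.6 + 4.5 − 10.4 + 16.5 − 9.0) / 8 = -1.2000%
Mean R_m = (-3.7 + 3.9 − 3.6 − 2.9 + 0.5 − 5.1 + 7.1 − 6.4) / 8 = -1.2750%
Σ(R_i − R̄_i)(R_m − R̄_m) = 298.1000  ⇒  Cov = 298.1000 / 8 = 37.2625
Σ(R_m − R̄_m)² = 154.8950  ⇒  Var(R_m) = 154.8950 / 8 = 19.3619
β = Cov / Var(R_m) = 37.2625 / 19.3619 = 1.9245
E(R) = R_f + β × MRP = 4.80% + 1.9245 × 4.44% = 13.34%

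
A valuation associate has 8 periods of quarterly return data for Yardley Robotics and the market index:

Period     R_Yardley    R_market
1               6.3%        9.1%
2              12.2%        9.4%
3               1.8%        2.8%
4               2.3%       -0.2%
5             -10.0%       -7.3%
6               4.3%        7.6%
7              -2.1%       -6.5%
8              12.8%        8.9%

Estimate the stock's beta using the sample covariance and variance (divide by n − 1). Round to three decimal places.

Mean R_i = (6.3 + 12.2 + 1.8 + 2.3 − 10.0 + 4.3 − 2.1 + 12.8) / 8 = 3.4500%
Mean R_m = (9.1 + 9.4 + 2.8 − 0.2 − 7.3 + 7.6 − 6.5 + 8.9) / 8 = 2.9750%
Σ(R_i − R̄_i)(R_m − R̄_m) = 327.7300  ⇒  Cov = 327.7300 / 7 = 46.8186
Σ(R_m − R̄_m)² = 340.7550  ⇒  Var(R_m) = 340.7550 / 7 = 48.6793
β = Cov / Var(R_m) = 46.8186 / 48.6793 = 0.9618

0.962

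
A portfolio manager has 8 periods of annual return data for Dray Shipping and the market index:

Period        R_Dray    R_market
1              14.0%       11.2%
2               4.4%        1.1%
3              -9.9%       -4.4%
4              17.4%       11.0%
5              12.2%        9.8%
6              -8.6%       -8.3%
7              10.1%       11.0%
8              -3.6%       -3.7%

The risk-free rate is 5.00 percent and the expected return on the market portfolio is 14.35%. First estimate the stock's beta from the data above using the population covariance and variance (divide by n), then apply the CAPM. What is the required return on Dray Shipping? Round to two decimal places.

Mean R_i = (14.0 + 4.4 − 9.9 + 17.4 + 12.2 − 8.6 + 10.1 − 3.6) / 8 = 4.5000%
Mean R_m = (11.2 + 1.1 − 4.4 + 11.0 + 9.8 − 8.3 + 11.0 − 3.7) / 8 = 3.4625%
Σ(R_i − R̄_i)(R_m − R̄_m) = 587.3100  ⇒  Cov = 587.3100 / 8 = 73.4138
Σ(R_m − R̄_m)² = 470.7188  ⇒  Var(R_m) = 470.7188 / 8 = 58.8399
β = Cov / Var(R_m) = 73.4138 / 58.8399 = 1.2477
MRP = 14.35% − 5.00% = 9.35%
E(R) = R_f + β × MRP = 5.00% + 1.2477 × 9.35% = 16.67%

16.67%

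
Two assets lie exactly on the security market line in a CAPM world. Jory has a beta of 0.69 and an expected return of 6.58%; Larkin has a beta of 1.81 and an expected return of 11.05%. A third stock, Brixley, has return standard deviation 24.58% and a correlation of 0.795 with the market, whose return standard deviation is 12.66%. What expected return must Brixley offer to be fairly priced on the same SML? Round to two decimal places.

MRP = (11.05% − 6.58%) / (1.81 − 0.69) = 3.9911%
R_f = 6.58% − 0.69 × 3.9911% = 3.8261%
β_Brixley = ρ·σ_i/σ_m = 0.795 × 24.58 / 12.66 = 1.5435
E(R_Brixley) = R_f + β × MRP = 3.8261% + 1.5435 × 3.9911% = 9.99%

9.99%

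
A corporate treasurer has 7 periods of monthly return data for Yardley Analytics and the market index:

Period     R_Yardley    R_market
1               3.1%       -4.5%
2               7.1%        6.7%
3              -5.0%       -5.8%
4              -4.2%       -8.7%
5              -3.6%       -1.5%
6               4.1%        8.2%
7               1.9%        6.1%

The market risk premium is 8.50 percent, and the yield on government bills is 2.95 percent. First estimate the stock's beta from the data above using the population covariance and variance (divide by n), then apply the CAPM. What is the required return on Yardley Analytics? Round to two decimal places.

Mean R_i = (3.1 + 7.1 − 5.0 − 4.2 − 3.6 + 4.1 + 1.9) / 7 = 0.4857%
Mean R_m = (-4.5 + 6.7 − 5.8 − 8.7 − 1.5 + 8.2 + 6.1) / 7 = 0.0714%
Σ(R_i − R̄_i)(R_m − R̄_m) = 149.5271  ⇒  Cov = 149.5271 / 7 = 21.3610
Σ(R_m − R̄_m)² = 281.1343  ⇒  Var(R_m) = 281.1343 / 7 = 40.1620
β = Cov / Var(R_m) = 21.3610 / 40.1620 = 0.5319
E(R) = R_f + β × MRP = 2.95% + 0.5319 × 8.50% = 7.47%

7.47%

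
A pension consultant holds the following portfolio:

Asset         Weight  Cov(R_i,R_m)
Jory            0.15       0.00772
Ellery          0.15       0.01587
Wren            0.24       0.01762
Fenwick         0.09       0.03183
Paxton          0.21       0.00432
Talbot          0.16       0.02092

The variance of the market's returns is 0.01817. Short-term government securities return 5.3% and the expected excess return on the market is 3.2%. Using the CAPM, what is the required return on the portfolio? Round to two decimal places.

β_Jory = 0.00772 / 0.01817 = 0.4249
β_Ellery = 0.01587 / 0.01817 = 0.8734
β_Wren = 0.01762 / 0.01817 = 0.9697
β_Fenwick = 0.03183 / 0.01817 = 1.7518
β_Paxton = 0.00432 / 0.01817 = 0.2378
β_Talbot = 0.02092 / 0.01817 = 1.1513
β_P = Σ w_i β_i = 0.15×0.4249 + 0.15×0.8734 + 0.24×0.9697 + 0.09×1.7518 + 0.21×0.2378 + 0.16×1.1513 = 0.8193
E(R_P) = R_f + β_P × MRP = 5.3% + 0.8193 × 3.2% = 7.92%

7.92%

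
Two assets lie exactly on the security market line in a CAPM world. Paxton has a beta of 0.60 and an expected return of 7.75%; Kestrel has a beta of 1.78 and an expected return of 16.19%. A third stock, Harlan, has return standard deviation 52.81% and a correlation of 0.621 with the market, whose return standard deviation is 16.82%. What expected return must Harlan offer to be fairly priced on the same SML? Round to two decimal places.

17.40%

MRP = (16.19% − 7.75%) / (1.78 − 0.60) = 7.1525%
R_f = 7.75% − 0.60 × 7.1525% = 3.4585%
β_Harlan = ρ·σ_i/σ_m = 0.621 × 52.81 / 16.82 = 1.9498
E(R_Harlan) = R_f + β × MRP = 3.4585% + 1.9498 × 7.1525% = 17.40%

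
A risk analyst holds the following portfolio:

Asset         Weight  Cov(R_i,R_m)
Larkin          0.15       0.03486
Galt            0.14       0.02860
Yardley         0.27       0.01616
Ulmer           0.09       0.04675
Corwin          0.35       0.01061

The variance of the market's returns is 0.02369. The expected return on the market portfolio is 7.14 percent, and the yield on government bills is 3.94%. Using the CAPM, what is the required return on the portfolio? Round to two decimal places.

6.85%

β_Larkin = 0.03486 / 0.02369 = 1.4715
β_Galt = 0.02860 / 0.02369 = 1.2073
β_Yardley = 0.01616 / 0.02369 = 0.6821
β_Ulmer = 0.04675 / 0.02369 = 1.9734
β_Corwin = 0.01061 / 0.02369 = 0.4479
β_P = Σ w_i β_i = 0.15×1.4715 + 0.14×1.2073 + 0.27×0.6821 + 0.09×1.9734 + 0.35×0.4479 = 0.9083
MRP = 7.14% − 3.94% = 3.20%
E(R_P) = R_f + β_P × MRP = 3.94% + 0.9083 × 3.20% = 6.85%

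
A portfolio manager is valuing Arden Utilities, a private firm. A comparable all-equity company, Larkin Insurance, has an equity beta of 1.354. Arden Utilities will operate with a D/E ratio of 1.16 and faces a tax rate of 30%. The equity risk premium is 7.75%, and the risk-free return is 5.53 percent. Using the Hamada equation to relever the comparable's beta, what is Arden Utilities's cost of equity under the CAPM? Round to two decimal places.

β_L = β_U × [1 + (1 − t)(D/E)] = 1.354 × [1 + (1 − 0.30) × 1.16]
    = 1.354 × [1 + 0.70 × 1.16] = 1.354 × 1.8120 = 2.4534
E(R) = R_f + β_L × MRP = 5.53% + 2.4534 × 7.75% = 24.54%

24.54%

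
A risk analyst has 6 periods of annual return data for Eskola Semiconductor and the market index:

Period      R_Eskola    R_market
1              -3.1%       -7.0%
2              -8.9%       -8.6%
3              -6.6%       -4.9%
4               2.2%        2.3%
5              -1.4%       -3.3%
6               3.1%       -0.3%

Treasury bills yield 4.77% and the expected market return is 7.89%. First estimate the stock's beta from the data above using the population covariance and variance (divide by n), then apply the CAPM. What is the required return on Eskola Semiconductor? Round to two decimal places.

Mean R_i = (-3.1 − 8.9 − 6.6 + 2.2 − 1.4 + 3.1) / 6 = -2.4500%
Mean R_m = (-7.0 − 8.6 − 4.9 + 2.3 − 3.3 − 0.3) / 6 = -3.6333%
Σ(R_i − R̄_i)(R_m − R̄_m) = 85.9200  ⇒  Cov = 85.9200 / 6 = 14.3200
Σ(R_m − R̄_m)² = 84.0333  ⇒  Var(R_m) = 84.0333 / 6 = 14.0056
β = Cov / Var(R_m) = 14.3200 / 14.0056 = 1.0224
MRP = 7.89% − 4.77% = 3.12%
E(R) = R_f + β × MRP = 4.77% + 1.0224 × 3.12% = 7.96%

7.96%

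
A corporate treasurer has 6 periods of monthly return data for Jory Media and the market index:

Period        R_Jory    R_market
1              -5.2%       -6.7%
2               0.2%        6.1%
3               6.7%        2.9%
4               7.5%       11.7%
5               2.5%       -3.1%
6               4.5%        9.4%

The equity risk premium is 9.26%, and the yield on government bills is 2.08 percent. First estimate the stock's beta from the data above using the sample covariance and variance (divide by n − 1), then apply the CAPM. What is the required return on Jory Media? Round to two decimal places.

Mean R_i = (-5.2 + 0.2 + 6.7 + 7.5 + 2.5 + 4.5) / 6 = 2.7000%
Mean R_m = (-6.7 + 6.1 + 2.9 + 11.7 − 3.1 + 9.4) / 6 = 3.3833%
Σ(R_i − R̄_i)(R_m − R̄_m) = 122.9800  ⇒  Cov = 122.9800 / 5 = 24.5960
Σ(R_m − R̄_m)² = 256.6883  ⇒  Var(R_m) = 256.6883 / 5 = 51.3377
β = Cov / Var(R_m) = 24.5960 / 51.3377 = 0.4791
E(R) = R_f + β × MRP = 2.08% + 0.4791 × 9.26% = 6.52%

6.52%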